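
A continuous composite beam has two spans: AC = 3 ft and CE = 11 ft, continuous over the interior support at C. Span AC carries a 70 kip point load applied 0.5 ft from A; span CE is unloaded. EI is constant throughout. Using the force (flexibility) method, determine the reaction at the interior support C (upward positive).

R_C = 13.21 kip

Take M_C as the redundant. Released structure: two simple spans AC and CE with a hinge at C.
End slopes at the hinge C, treating each span as simply supported:
  span AC: point load 70 at a = 0.5: Pab(L + a)/(6LEI) = 17.01/EI
  relative rotation θ_0 = (17.01 + 0)/EI = 17.01/EI
A unit hogging moment at C produces rotation L₁/(3EI) + L₂/(3EI) = 4.667/EI.
Compatibility: M_C·(L₁+L₂)/(3EI) = θ_0, giving M_C = 3.646 kip·ft (hogging).
Span AC, ΣM about A with M_C applied at C: R_C^{AC}·3 = 35 + 3.646, so R_C^{AC} = 12.88 kip and R_A = 70 − 12.88 = 57.12 kip.
Span CE, ΣM about E: R_C^{CE}·11 = 0 + 3.646, so R_C^{CE} = 0.3314 kip and R_E = 0 − 0.3314 = -0.3314 kip.
R_C = 12.88 + 0.3314 = 13.21 kip.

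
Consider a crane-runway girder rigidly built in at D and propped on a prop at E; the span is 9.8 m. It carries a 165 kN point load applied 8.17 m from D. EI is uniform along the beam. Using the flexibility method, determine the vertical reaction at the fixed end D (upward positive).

Take the reaction at E as the redundant and release it; the primary structure is a cantilever fixed at D.
Free-end deflection of the primary structure under the applied loading (downward +):
  point load 165 at a = 8.17: Pa²(3L − a)/(6EI) = 38970/EI
Flexibility coefficient — unit upward force at E: δ_{EE} = L³/(3EI) = 313.7/EI.
The prop prevents deflection at E: R_E = δ_0/δ_{EE} = 38970/313.7 = 124.2 kN.
Vertical equilibrium: R_D = ΣP − R_E = 165 − 124.2 = 40.79 kN.

R_D = 40.79 kN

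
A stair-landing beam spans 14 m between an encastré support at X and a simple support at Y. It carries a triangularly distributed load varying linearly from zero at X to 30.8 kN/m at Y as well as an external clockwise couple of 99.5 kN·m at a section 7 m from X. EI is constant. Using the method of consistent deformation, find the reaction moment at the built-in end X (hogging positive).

M_X = 339.7 kN·m

Release the roller at Y. Primary structure: cantilever fixed at X.
Downward deflection at the released point Y due to the loads:
  triangular load, peak 30.8 at the free end: 11w₀L⁴/(120EI) = 108461/EI
  clockwise couple 99.5 at a = 7: M₀a(2L − a)/(2EI) = 7313/EI
  δ_0 = 115774/EI
Flexibility coefficient — unit upward force at Y: δ_{YY} = L³/(3EI) = 914.7/EI.
Compatibility at Y: δ_0 − R_Y·δ_{YY} = 0, so R_Y = 115774/914.7 = 126.6 kN.
Moment equilibrium about X: M_X = Σ(load moments about X) − R_Y·L = 2112 − 126.6×14 = 339.7 kN·m.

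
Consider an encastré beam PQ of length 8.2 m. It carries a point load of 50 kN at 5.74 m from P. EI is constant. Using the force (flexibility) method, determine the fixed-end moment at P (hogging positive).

M_P = 25.83 kN·m

Take the two fixed-end moments M_P, M_Q as redundants; the released structure is the simple span PQ.
On the primary (simply-supported) span, the end slopes from the loading are:
  at P: point load 50 at a = 5.74: Pab(L + b)/(6LEI) = 153/EI
  at Q: point load 50 at a = 5.74: Pab(L + a)/(6LEI) = 200/EI
  θ_P0 = 153/EI,  θ_Q0 = 200/EI
Flexibility coefficients: a unit moment at one end gives L/(3EI) there and L/(6EI) at the far end, so f₁₁ = f₂₂ = 2.733/EI and f₁₂ = f₂₁ = 1.367/EI.
Compatibility — zero rotation at each built-in end:
  2.733 M_P + 1.367 M_Q = 153
  1.367 M_P + 2.733 M_Q = 200
Solving the pair gives M_P = 25.83 kN·m and M_Q = 60.27 kN·m (hogging).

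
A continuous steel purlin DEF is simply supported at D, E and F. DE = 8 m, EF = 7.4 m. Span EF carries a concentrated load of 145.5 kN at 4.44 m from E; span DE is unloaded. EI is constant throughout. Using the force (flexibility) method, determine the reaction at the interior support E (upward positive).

R_E = 80.81 kN

Insert a hinge at E; M_E is the redundant, and each span becomes simply supported.
End slopes at the hinge E, treating each span as simply supported:
  span EF: point load 145.5 at a = 4.44: Pab(L + b)/(6LEI) = 446.2/EI
  relative rotation θ_0 = (0 + 446.2)/EI = 446.2/EI
A unit hogging moment at E produces rotation L₁/(3EI) + L₂/(3EI) = 5.133/EI.
Slope continuity at E: θ_0 = M_E·5.133/EI, so M_E = 446.2/5.133 = 86.92 kN·m (hogging).
Span DE, ΣM about D with M_E applied at E: R_E^{DE}·8 = 0 + 86.92, so R_E^{DE} = 10.86 kN and R_D = 0 − 10.86 = -10.86 kN.
Span EF, ΣM about F: R_E^{EF}·7.4 = 430.7 + 86.92, so R_E^{EF} = 69.95 kN and R_F = 145.5 − 69.95 = 75.55 kN.
R_E = 10.86 + 69.95 = 80.81 kN.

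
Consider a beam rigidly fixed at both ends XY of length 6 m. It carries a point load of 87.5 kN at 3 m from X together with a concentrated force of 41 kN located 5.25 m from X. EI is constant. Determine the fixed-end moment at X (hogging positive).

M_X = 68.99 kN·m

Take the two fixed-end moments M_X, M_Y as redundants; the released structure is the simple span XY.
Simple-span end rotations at X and Y under the given loads:
  at X: point load 87.5 at a = 3: Pab(L + b)/(6LEI) = 196.9/EI
  at Y: point load 87.5 at a = 3: Pab(L + a)/(6LEI) = 196.9/EI
  at X: point load 41 at a = 5.25: Pab(L + b)/(6LEI) = 30.27/EI
  at Y: point load 41 at a = 5.25: Pab(L + a)/(6LEI) = 50.45/EI
  θ_X0 = 227.1/EI,  θ_Y0 = 247.3/EI
Flexibility coefficients: a unit moment at one end gives L/(3EI) there and L/(6EI) at the far end, so f₁₁ = f₂₂ = 2/EI and f₁₂ = f₂₁ = 1/EI.
Compatibility — zero rotation at each built-in end:
  2 M_X + 1 M_Y = 227.1
  1 M_X + 2 M_Y = 247.3
Solving the pair gives M_X = 68.99 kN·m and M_Y = 89.17 kN·m (hogging).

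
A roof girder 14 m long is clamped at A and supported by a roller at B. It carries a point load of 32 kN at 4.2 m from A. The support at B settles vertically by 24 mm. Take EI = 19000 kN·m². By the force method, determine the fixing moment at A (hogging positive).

M_A = 86.95 kN·m

Take the reaction at B as the redundant and release it; the primary structure is a cantilever fixed at A.
Free-end deflection of the primary structure under the applied loading (downward +):
  point load 32 at a = 4.2: Pa²(3L − a)/(6EI) = 3556/EI
Flexibility coefficient — unit upward force at B: δ_{BB} = L³/(3EI) = 914.7/EI.
With EI = 19000 kN·m²: δ_0 = 0.18717 m and δ_{BB} = 0.04814 m/kN.
Compatibility — the beam at B must follow the support down by 0.024 m: δ_0 − R_B·δ_{BB} = 0.024, so R_B = (0.18717 − 0.024)/0.04814 = 3.389 kN.
Moment equilibrium about A: M_A = Σ(load moments about A) − R_B·L = 134.4 − 3.389×14 = 86.95 kN·m.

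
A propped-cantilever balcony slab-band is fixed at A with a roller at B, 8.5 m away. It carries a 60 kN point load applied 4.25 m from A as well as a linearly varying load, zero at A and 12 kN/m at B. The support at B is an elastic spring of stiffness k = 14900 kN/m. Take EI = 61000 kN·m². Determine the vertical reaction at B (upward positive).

R_B = 45.88 kN

Remove the prop at B; the released (primary) structure is a cantilever built in at A.
Free-end deflection of the primary structure under the applied loading (downward +):
  point load 60 at a = 4.25: Pa²(3L − a)/(6EI) = 3838/EI
  triangular load, peak 12 at the free end: 11w₀L⁴/(120EI) = 5742/EI
  δ_0 = 9580/EI
Flexibility coefficient — unit upward force at B: δ_{BB} = L³/(3EI) = 204.7/EI.
With EI = 61000 kN·m²: δ_0 = 0.15705 m and δ_{BB} = 0.003356 m/kN.
Compatibility — the spring shortens by R_B/k under the reaction it provides: δ_0 − R_B·δ_{BB} = R_B/k. With 1/k = 0.000067 m/kN, R_B = δ_0 / (δ_{BB} + 1/k) = 0.15705 / (0.003356 + 0.000067) = 45.88 kN.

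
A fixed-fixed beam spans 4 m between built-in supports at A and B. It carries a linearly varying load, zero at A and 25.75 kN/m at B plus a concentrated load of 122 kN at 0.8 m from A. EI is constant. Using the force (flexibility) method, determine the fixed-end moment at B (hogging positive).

Release both end moments; the primary structure is a simply-supported span AB with redundants M_A and M_B.
End rotations of the released simple span under the applied load (×1/EI):
  at A: triangular load, peak 25.75: 7w₀L³/(360EI) = 32.04/EI
  at B: triangular load, peak 25.75: w₀L³/(45EI) = 36.62/EI
  at A: point load 122 at a = 0.8: Pab(L + b)/(6LEI) = 93.7/EI
  at B: point load 122 at a = 0.8: Pab(L + a)/(6LEI) = 62.46/EI
  θ_A0 = 125.7/EI,  θ_B0 = 99.09/EI
Flexibility coefficients: a unit moment at one end gives L/(3EI) there and L/(6EI) at the far end, so f₁₁ = f₂₂ = 1.333/EI and f₁₂ = f₂₁ = 0.6667/EI.
Compatibility — zero rotation at each built-in end:
  1.333 M_A + 0.6667 M_B = 125.7
  0.6667 M_A + 1.333 M_B = 99.09
Solving the pair gives M_A = 76.2 kN·m and M_B = 36.22 kN·m (hogging).

M_B = 36.22 kN·m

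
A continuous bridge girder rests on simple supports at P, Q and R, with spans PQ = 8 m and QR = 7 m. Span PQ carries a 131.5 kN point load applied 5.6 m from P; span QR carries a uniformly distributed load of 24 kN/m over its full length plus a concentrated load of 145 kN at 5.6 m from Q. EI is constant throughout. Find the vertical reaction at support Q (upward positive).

Take M_Q as the redundant. Released structure: two simple spans PQ and QR with a hinge at Q.
Rotations at Q on the released spans (each span's end-slope, ×1/EI):
  span PQ: point load 131.5 at a = 5.6: Pab(L + a)/(6LEI) = 500.8/EI
  span QR: UDL 24: wL³/(24EI) = 343/EI
  span QR: point load 145 at a = 5.6: Pab(L + b)/(6LEI) = 227.4/EI
  relative rotation θ_0 = (500.8 + 570.4)/EI = 1071/EI
A unit hogging moment at Q produces rotation L₁/(3EI) + L₂/(3EI) = 5/EI.
Compatibility: M_Q·(L₁+L₂)/(3EI) = θ_0, giving M_Q = 214.2 kN·m (hogging).
Span PQ, ΣM about P with M_Q applied at Q: R_Q^{PQ}·8 = 736.4 + 214.2, so R_Q^{PQ} = 118.8 kN and R_P = 131.5 − 118.8 = 12.67 kN.
Span QR, ΣM about R: R_Q^{QR}·7 = 791 + 214.2, so R_Q^{QR} = 143.6 kN and R_R = 313 − 143.6 = 169.4 kN.
R_Q = 118.8 + 143.6 = 262.4 kN.

R_Q = 262.4 kN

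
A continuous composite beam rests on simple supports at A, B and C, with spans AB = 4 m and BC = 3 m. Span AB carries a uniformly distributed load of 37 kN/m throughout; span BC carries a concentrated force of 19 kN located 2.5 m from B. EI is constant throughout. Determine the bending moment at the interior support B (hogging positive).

M_B = 44.26 kN·m

Insert a hinge at B; M_B is the redundant, and each span becomes simply supported.
Discontinuity in slope at B on the released structure — sum the simple-span end rotations:
  span AB: UDL 37: wL³/(24EI) = 98.67/EI
  span BC: point load 19 at a = 2.5: Pab(L + b)/(6LEI) = 4.618/EI
  relative rotation θ_0 = (98.67 + 4.618)/EI = 103.3/EI
A unit hogging moment at B produces rotation L₁/(3EI) + L₂/(3EI) = 2.333/EI.
Slope continuity at B: θ_0 = M_B·2.333/EI, so M_B = 103.3/2.333 = 44.26 kN·m (hogging).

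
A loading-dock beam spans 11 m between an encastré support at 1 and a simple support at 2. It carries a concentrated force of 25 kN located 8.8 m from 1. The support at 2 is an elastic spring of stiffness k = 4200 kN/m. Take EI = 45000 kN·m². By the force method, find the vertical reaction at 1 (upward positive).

R_1 = 7.815 kN

Release the roller at 2. Primary structure: cantilever fixed at 1.
Primary-structure tip deflection at 2 by superposition:
  point load 25 at a = 8.8: Pa²(3L − a)/(6EI) = 7809/EI
Tip deflection under a unit load at 2: L³/(3EI) = 443.7/EI.
With EI = 45000 kN·m²: δ_0 = 0.17352 m and δ_{22} = 0.009859 m/kN.
Compatibility — the spring shortens by R_2/k under the reaction it provides: δ_0 − R_2·δ_{22} = R_2/k. With 1/k = 0.000238 m/kN, R_2 = δ_0 / (δ_{22} + 1/k) = 0.17352 / (0.009859 + 0.000238) = 17.18 kN.
Vertical equilibrium: R_1 = ΣP − R_2 = 25 − 17.18 = 7.815 kN.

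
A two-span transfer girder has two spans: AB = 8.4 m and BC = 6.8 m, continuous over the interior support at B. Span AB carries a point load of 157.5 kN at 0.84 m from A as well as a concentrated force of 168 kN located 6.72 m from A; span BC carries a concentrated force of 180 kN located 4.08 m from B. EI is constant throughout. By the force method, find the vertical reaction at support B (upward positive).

R_B = 286.1 kN

Release continuity at B by inserting a hinge; the redundant is the internal moment M_B. The primary structure is two simply-supported spans AB and BC.
Discontinuity in slope at B on the released structure — sum the simple-span end rotations:
  span AB: point load 157.5 at a = 0.84: Pab(L + a)/(6LEI) = 183.4/EI
  span AB: point load 168 at a = 6.72: Pab(L + a)/(6LEI) = 569/EI
  span BC: point load 180 at a = 4.08: Pab(L + b)/(6LEI) = 466.1/EI
  relative rotation θ_0 = (752.4 + 466.1)/EI = 1218/EI
A unit hogging moment at B produces rotation L₁/(3EI) + L₂/(3EI) = 5.067/EI.
Compatibility: M_B·(L₁+L₂)/(3EI) = θ_0, giving M_B = 240.5 kN·m (hogging).
Span AB, ΣM about A with M_B applied at B: R_B^{AB}·8.4 = 1261 + 240.5, so R_B^{AB} = 178.8 kN and R_A = 325.5 − 178.8 = 146.7 kN.
Span BC, ΣM about C: R_B^{BC}·6.8 = 489.6 + 240.5, so R_B^{BC} = 107.4 kN and R_C = 180 − 107.4 = 72.63 kN.
R_B = 178.8 + 107.4 = 286.1 kN.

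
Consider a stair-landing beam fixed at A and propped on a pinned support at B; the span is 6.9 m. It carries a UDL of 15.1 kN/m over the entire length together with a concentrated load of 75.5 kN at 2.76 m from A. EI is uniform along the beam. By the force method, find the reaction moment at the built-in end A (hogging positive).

Choose R_B as the redundant. The primary structure is the cantilever fixed at A.
Free-end deflection of the primary structure under the applied loading (downward +):
  UDL 15.1: wL⁴/(8EI) = 4278/EI
  point load 75.5 at a = 2.76: Pa²(3L − a)/(6EI) = 1720/EI
  δ_0 = 5998/EI
Flexibility coefficient — unit upward force at B: δ_{BB} = L³/(3EI) = 109.5/EI.
Compatibility at B: δ_0 − R_B·δ_{BB} = 0, so R_B = 5998/109.5 = 54.78 kN.
Moment equilibrium about A: M_A = Σ(load moments about A) − R_B·L = 567.8 − 54.78×6.9 = 189.9 kN·m.

M_A = 189.9 kN·m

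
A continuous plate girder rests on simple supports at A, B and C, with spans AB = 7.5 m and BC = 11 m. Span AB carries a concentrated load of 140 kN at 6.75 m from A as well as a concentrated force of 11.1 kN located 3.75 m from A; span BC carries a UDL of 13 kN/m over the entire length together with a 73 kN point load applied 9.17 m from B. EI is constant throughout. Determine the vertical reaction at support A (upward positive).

R_A = -6.884 kN

Insert a hinge at B; M_B is the redundant, and each span becomes simply supported.
Rotations at B on the released spans (each span's end-slope, ×1/EI):
  span AB: point load 140 at a = 6.75: Pab(L + a)/(6LEI) = 224.4/EI
  span AB: point load 11.1 at a = 3.75: Pab(L + a)/(6LEI) = 39.02/EI
  span BC: UDL 13: wL³/(24EI) = 721/EI
  span BC: point load 73 at a = 9.17: Pab(L + b)/(6LEI) = 238.1/EI
  relative rotation θ_0 = (263.5 + 959.1)/EI = 1223/EI
A unit hogging moment at B produces rotation L₁/(3EI) + L₂/(3EI) = 6.167/EI.
Compatibility: M_B·(L₁+L₂)/(3EI) = θ_0, giving M_B = 198.3 kN·m (hogging).
Span AB, ΣM about A with M_B applied at B: R_B^{AB}·7.5 = 986.6 + 198.3, so R_B^{AB} = 158 kN and R_A = 151.1 − 158 = -6.884 kN.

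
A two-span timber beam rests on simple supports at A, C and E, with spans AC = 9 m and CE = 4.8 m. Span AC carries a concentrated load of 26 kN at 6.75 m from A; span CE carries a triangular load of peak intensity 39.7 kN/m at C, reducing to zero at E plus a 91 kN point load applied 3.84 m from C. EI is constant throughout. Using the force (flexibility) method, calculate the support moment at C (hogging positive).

Release continuity at C by inserting a hinge; the redundant is the internal moment M_C. The primary structure is two simply-supported spans AC and CE.
End slopes at the hinge C, treating each span as simply supported:
  span AC: point load 26 at a = 6.75: Pab(L + a)/(6LEI) = 115.2/EI
  span CE: triangular load, peak 39.7: w₀L³/(45EI) = 97.57/EI
  span CE: point load 91 at a = 3.84: Pab(L + b)/(6LEI) = 67.09/EI
  relative rotation θ_0 = (115.2 + 164.7)/EI = 279.8/EI
A unit hogging moment at C produces rotation L₁/(3EI) + L₂/(3EI) = 4.6/EI.
Compatibility: M_C·(L₁+L₂)/(3EI) = θ_0, giving M_C = 60.83 kN·m (hogging).

M_C = 60.83 kN·m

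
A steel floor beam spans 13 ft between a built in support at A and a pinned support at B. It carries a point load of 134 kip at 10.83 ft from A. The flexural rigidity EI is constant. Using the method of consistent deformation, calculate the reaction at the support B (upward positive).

Take the reaction at B as the redundant and release it; the primary structure is a cantilever fixed at A.
Free-end deflection of the primary structure under the applied loading (downward +):
  point load 134 at a = 10.83: Pa²(3L − a)/(6EI) = 73790/EI
Tip deflection under a unit load at B: L³/(3EI) = 732.3/EI.
The prop prevents deflection at B: R_B = δ_0/δ_{BB} = 73790/732.3 = 100.8 kip.

R_B = 100.8 kip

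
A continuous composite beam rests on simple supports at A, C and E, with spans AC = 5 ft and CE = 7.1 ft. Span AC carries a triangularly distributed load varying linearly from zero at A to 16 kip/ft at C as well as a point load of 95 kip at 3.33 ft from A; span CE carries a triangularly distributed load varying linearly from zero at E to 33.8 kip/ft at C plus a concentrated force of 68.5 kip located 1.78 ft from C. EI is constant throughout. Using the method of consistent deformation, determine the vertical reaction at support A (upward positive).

Insert a hinge at C; M_C is the redundant, and each span becomes simply supported.
Discontinuity in slope at C on the released structure — sum the simple-span end rotations:
  span AC: triangular load, peak 16: w₀L³/(45EI) = 44.44/EI
  span AC: point load 95 at a = 3.33: Pab(L + a)/(6LEI) = 146.7/EI
  span CE: triangular load, peak 33.8: w₀L³/(45EI) = 268.8/EI
  span CE: point load 68.5 at a = 1.78: Pab(L + b)/(6LEI) = 189.1/EI
  relative rotation θ_0 = (191.1 + 457.9)/EI = 649.1/EI
A unit hogging moment at C produces rotation L₁/(3EI) + L₂/(3EI) = 4.033/EI.
Compatibility: M_C·(L₁+L₂)/(3EI) = θ_0, giving M_C = 160.9 kip·ft (hogging).
Span AC, ΣM about A with M_C applied at C: R_C^{AC}·5 = 449.7 + 160.9, so R_C^{AC} = 122.1 kip and R_A = 135 − 122.1 = 12.88 kip.

R_A = 12.88 kip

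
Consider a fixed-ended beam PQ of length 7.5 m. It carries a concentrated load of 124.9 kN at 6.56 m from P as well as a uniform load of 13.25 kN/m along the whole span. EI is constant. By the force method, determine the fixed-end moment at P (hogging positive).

M_P = 74.98 kN·m

Release both end moments; the primary structure is a simply-supported span PQ with redundants M_P and M_Q.
End rotations of the released simple span under the applied load (×1/EI):
  at P: point load 124.9 at a = 6.56: Pab(L + b)/(6LEI) = 144.5/EI
  at Q: point load 124.9 at a = 6.56: Pab(L + a)/(6LEI) = 240.6/EI
  at P: UDL 13.25: wL³/(24EI) = 232.9/EI
  at Q: UDL 13.25: wL³/(24EI) = 232.9/EI
  θ_P0 = 377.4/EI,  θ_Q0 = 473.5/EI
Flexibility coefficients: a unit moment at one end gives L/(3EI) there and L/(6EI) at the far end, so f₁₁ = f₂₂ = 2.5/EI and f₁₂ = f₂₁ = 1.25/EI.
Compatibility — zero rotation at each built-in end:
  2.5 M_P + 1.25 M_Q = 377.4
  1.25 M_P + 2.5 M_Q = 473.5
Solving the pair gives M_P = 74.98 kN·m and M_Q = 151.9 kN·m (hogging).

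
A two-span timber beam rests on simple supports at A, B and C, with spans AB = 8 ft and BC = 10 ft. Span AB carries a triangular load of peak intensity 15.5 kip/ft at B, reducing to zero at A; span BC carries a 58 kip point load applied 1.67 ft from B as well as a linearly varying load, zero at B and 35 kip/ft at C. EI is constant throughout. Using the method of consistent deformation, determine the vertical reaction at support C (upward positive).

Insert a hinge at B; M_B is the redundant, and each span becomes simply supported.
Discontinuity in slope at B on the released structure — sum the simple-span end rotations:
  span AB: triangular load, peak 15.5: w₀L³/(45EI) = 176.4/EI
  span BC: point load 58 at a = 1.67: Pab(L + b)/(6LEI) = 246.5/EI
  span BC: triangular load, peak 35: 7w₀L³/(360EI) = 680.6/EI
  relative rotation θ_0 = (176.4 + 927)/EI = 1103/EI
A unit hogging moment at B produces rotation L₁/(3EI) + L₂/(3EI) = 6/EI.
Slope continuity at B: θ_0 = M_B·6/EI, so M_B = 1103/6 = 183.9 kip·ft (hogging).
Span BC, ΣM about C: R_B^{BC}·10 = 1066 + 183.9, so R_B^{BC} = 125 kip and R_C = 233 − 125 = 108 kip.

R_C = 108 kip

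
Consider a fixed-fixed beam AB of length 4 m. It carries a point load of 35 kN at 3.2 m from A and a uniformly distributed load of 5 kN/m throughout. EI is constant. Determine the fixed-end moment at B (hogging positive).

M_B = 24.59 kN·m

Release both end moments; the primary structure is a simply-supported span AB with redundants M_A and M_B.
Simple-span end rotations at A and B under the given loads:
  at A: point load 35 at a = 3.2: Pab(L + b)/(6LEI) = 17.92/EI
  at B: point load 35 at a = 3.2: Pab(L + a)/(6LEI) = 26.88/EI
  at A: UDL 5: wL³/(24EI) = 13.33/EI
  at B: UDL 5: wL³/(24EI) = 13.33/EI
  θ_A0 = 31.25/EI,  θ_B0 = 40.21/EI
Flexibility coefficients: a unit moment at one end gives L/(3EI) there and L/(6EI) at the far end, so f₁₁ = f₂₂ = 1.333/EI and f₁₂ = f₂₁ = 0.6667/EI.
Compatibility — zero rotation at each built-in end:
  1.333 M_A + 0.6667 M_B = 31.25
  0.6667 M_A + 1.333 M_B = 40.21
Solving the pair gives M_A = 11.15 kN·m and M_B = 24.59 kN·m (hogging).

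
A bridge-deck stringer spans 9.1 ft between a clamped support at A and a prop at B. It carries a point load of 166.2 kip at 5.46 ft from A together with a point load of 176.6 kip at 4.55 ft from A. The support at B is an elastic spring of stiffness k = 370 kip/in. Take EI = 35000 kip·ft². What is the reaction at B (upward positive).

Remove the prop at B; the released (primary) structure is a cantilever built in at A.
Downward deflection at the released point B due to the loads:
  point load 166.2 at a = 5.46: Pa²(3L − a)/(6EI) = 18035/EI
  point load 176.6 at a = 4.55: Pa²(3L − a)/(6EI) = 13863/EI
  δ_0 = 31898/EI
Tip deflection under a unit load at B: L³/(3EI) = 251.2/EI.
With EI = 35000 kip·ft²: δ_0 = 0.91136 ft and δ_{BB} = 0.007177 ft/kip.
Compatibility — the spring shortens by R_B/k under the reaction it provides: δ_0 − R_B·δ_{BB} = R_B/k. With 1/k = 1/(370×12) ft/kip = 0.000225 ft/kip, R_B = δ_0 / (δ_{BB} + 1/k) = 0.91136 / (0.007177 + 0.000225) = 123.1 kip.

R_B = 123.1 kip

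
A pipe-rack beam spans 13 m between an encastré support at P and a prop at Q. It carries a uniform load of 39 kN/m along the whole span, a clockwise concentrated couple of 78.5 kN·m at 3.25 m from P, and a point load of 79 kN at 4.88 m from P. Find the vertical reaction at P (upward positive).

Choose R_Q as the redundant. The primary structure is the cantilever fixed at P.
Free-end deflection of the primary structure under the applied loading (downward +):
  UDL 39: wL⁴/(8EI) = 139235/EI
  clockwise couple 78.5 at a = 3.25: M₀a(2L − a)/(2EI) = 2902/EI
  point load 79 at a = 4.88: Pa²(3L − a)/(6EI) = 10699/EI
  δ_0 = 152835/EI
Flexibility coefficient — unit upward force at Q: δ_{QQ} = L³/(3EI) = 732.3/EI.
Compatibility at Q: δ_0 − R_Q·δ_{QQ} = 0, so R_Q = 152835/732.3 = 208.7 kN.
Vertical equilibrium: R_P = ΣP − R_Q = 586 − 208.7 = 377.3 kN.

R_P = 377.3 kN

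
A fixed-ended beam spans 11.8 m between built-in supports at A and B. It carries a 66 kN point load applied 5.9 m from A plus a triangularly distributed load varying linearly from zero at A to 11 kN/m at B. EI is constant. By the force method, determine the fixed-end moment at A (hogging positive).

M_A = 148.4 kN·m

Release both end moments; the primary structure is a simply-supported span AB with redundants M_A and M_B.
On the primary (simply-supported) span, the end slopes from the loading are:
  at A: point load 66 at a = 5.9: Pab(L + b)/(6LEI) = 574.4/EI
  at B: point load 66 at a = 5.9: Pab(L + a)/(6LEI) = 574.4/EI
  at A: triangular load, peak 11: 7w₀L³/(360EI) = 351.4/EI
  at B: triangular load, peak 11: w₀L³/(45EI) = 401.6/EI
  θ_A0 = 925.8/EI,  θ_B0 = 976/EI
Flexibility coefficients: a unit moment at one end gives L/(3EI) there and L/(6EI) at the far end, so f₁₁ = f₂₂ = 3.933/EI and f₁₂ = f₂₁ = 1.967/EI.
Compatibility — zero rotation at each built-in end:
  3.933 M_A + 1.967 M_B = 925.8
  1.967 M_A + 3.933 M_B = 976
Solving the pair gives M_A = 148.4 kN·m and M_B = 173.9 kN·m (hogging).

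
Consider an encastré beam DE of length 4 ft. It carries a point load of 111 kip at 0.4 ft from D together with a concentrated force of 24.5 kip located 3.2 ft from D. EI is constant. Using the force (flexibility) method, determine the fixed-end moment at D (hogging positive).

M_D = 39.1 kip·ft

Take the two fixed-end moments M_D, M_E as redundants; the released structure is the simple span DE.
Simple-span end rotations at D and E under the given loads:
  at D: point load 111 at a = 0.4: Pab(L + b)/(6LEI) = 50.62/EI
  at E: point load 111 at a = 0.4: Pab(L + a)/(6LEI) = 29.3/EI
  at D: point load 24.5 at a = 3.2: Pab(L + b)/(6LEI) = 12.54/EI
  at E: point load 24.5 at a = 3.2: Pab(L + a)/(6LEI) = 18.82/EI
  θ_D0 = 63.16/EI,  θ_E0 = 48.12/EI
Flexibility coefficients: a unit moment at one end gives L/(3EI) there and L/(6EI) at the far end, so f₁₁ = f₂₂ = 1.333/EI and f₁₂ = f₂₁ = 0.6667/EI.
Compatibility — zero rotation at each built-in end:
  1.333 M_D + 0.6667 M_E = 63.16
  0.6667 M_D + 1.333 M_E = 48.12
Solving the pair gives M_D = 39.1 kip·ft and M_E = 16.54 kip·ft (hogging).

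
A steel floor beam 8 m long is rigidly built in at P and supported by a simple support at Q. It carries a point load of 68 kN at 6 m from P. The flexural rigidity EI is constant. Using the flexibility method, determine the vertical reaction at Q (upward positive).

R_Q = 43.03 kN

Choose R_Q as the redundant. The primary structure is the cantilever fixed at P.
Free-end deflection of the primary structure under the applied loading (downward +):
  point load 68 at a = 6: Pa²(3L − a)/(6EI) = 7344/EI
Flexibility coefficient — unit upward force at Q: δ_{QQ} = L³/(3EI) = 170.7/EI.
Compatibility at Q: δ_0 − R_Q·δ_{QQ} = 0, so R_Q = 7344/170.7 = 43.03 kN.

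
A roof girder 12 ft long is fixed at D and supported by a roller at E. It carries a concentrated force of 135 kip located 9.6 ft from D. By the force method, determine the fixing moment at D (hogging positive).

M_D = 155.5 kip·ft

Take the reaction at E as the redundant and release it; the primary structure is a cantilever fixed at D.
Deflection at E on the released cantilever, summing each load's contribution:
  point load 135 at a = 9.6: Pa²(3L − a)/(6EI) = 54743/EI
Flexibility coefficient — unit upward force at E: δ_{EE} = L³/(3EI) = 576/EI.
The prop prevents deflection at E: R_E = δ_0/δ_{EE} = 54743/576 = 95.04 kip.
Moment equilibrium about D: M_D = Σ(load moments about D) − R_E·L = 1296 − 95.04×12 = 155.5 kip·ft.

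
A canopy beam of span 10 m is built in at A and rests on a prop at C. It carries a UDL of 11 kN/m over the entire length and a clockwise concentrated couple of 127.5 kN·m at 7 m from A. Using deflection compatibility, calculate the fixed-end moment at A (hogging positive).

Choose R_C as the redundant. The primary structure is the cantilever fixed at A.
Deflection at C on the released cantilever, summing each load's contribution:
  UDL 11: wL⁴/(8EI) = 13750/EI
  clockwise couple 127.5 at a = 7: M₀a(2L − a)/(2EI) = 5801/EI
  δ_0 = 19551/EI
Flexibility coefficient — unit upward force at C: δ_{CC} = L³/(3EI) = 333.3/EI.
The prop prevents deflection at C: R_C = δ_0/δ_{CC} = 19551/333.3 = 58.65 kN.
Moment equilibrium about A: M_A = Σ(load moments about A) − R_C·L = 677.5 − 58.65×10 = 90.96 kN·m.

M_A = 90.96 kN·m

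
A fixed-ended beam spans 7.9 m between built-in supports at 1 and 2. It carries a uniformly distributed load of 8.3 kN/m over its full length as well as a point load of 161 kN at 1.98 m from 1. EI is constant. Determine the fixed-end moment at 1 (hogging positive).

Release both end moments; the primary structure is a simply-supported span 12 with redundants M_1 and M_2.
On the primary (simply-supported) span, the end slopes from the loading are:
  at 1: UDL 8.3: wL³/(24EI) = 170.5/EI
  at 2: UDL 8.3: wL³/(24EI) = 170.5/EI
  at 1: point load 161 at a = 1.98: Pab(L + b)/(6LEI) = 550.2/EI
  at 2: point load 161 at a = 1.98: Pab(L + a)/(6LEI) = 393.4/EI
  θ_10 = 720.7/EI,  θ_20 = 563.9/EI
Flexibility coefficients: a unit moment at one end gives L/(3EI) there and L/(6EI) at the far end, so f₁₁ = f₂₂ = 2.633/EI and f₁₂ = f₂₁ = 1.317/EI.
Compatibility — zero rotation at each built-in end:
  2.633 M_1 + 1.317 M_2 = 720.7
  1.317 M_1 + 2.633 M_2 = 563.9
Solving the pair gives M_1 = 222.2 kN·m and M_2 = 103 kN·m (hogging).

M_1 = 222.2 kN·m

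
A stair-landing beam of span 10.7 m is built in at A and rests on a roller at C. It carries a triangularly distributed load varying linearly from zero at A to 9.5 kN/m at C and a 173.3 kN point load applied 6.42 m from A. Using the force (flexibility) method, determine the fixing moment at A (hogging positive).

M_A = 375 kN·m

Choose R_C as the redundant. The primary structure is the cantilever fixed at A.
Primary-structure tip deflection at C by superposition:
  triangular load, peak 9.5 at the free end: 11w₀L⁴/(120EI) = 11415/EI
  point load 173.3 at a = 6.42: Pa²(3L − a)/(6EI) = 30571/EI
  δ_0 = 41986/EI
Flexibility coefficient — unit upward force at C: δ_{CC} = L³/(3EI) = 408.3/EI.
Compatibility at C: δ_0 − R_C·δ_{CC} = 0, so R_C = 41986/408.3 = 102.8 kN.
Moment equilibrium about A: M_A = Σ(load moments about A) − R_C·L = 1475 − 102.8×10.7 = 375 kN·m.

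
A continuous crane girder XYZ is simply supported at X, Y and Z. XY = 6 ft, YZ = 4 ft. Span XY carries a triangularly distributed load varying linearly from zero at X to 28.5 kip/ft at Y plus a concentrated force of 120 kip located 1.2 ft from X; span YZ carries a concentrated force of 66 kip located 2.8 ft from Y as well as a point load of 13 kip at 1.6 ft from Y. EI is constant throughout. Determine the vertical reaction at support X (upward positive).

Take M_Y as the redundant. Released structure: two simple spans XY and YZ with a hinge at Y.
End slopes at the hinge Y, treating each span as simply supported:
  span XY: triangular load, peak 28.5: w₀L³/(45EI) = 136.8/EI
  span XY: point load 120 at a = 1.2: Pab(L + a)/(6LEI) = 138.2/EI
  span YZ: point load 66 at a = 2.8: Pab(L + b)/(6LEI) = 48.05/EI
  span YZ: point load 13 at a = 1.6: Pab(L + b)/(6LEI) = 13.31/EI
  relative rotation θ_0 = (275 + 61.36)/EI = 336.4/EI
A unit hogging moment at Y produces rotation L₁/(3EI) + L₂/(3EI) = 3.333/EI.
Slope continuity at Y: θ_0 = M_Y·3.333/EI, so M_Y = 336.4/3.333 = 100.9 kip·ft (hogging).
Span XY, ΣM about X with M_Y applied at Y: R_Y^{XY}·6 = 486 + 100.9, so R_Y^{XY} = 97.82 kip and R_X = 205.5 − 97.82 = 107.7 kip.

R_X = 107.7 kip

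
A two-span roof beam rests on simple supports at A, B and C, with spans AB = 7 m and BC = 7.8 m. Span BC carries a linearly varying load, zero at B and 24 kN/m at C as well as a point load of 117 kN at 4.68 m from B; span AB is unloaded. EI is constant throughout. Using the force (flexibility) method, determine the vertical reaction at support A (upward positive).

R_A = -17.96 kN

Take M_B as the redundant. Released structure: two simple spans AB and BC with a hinge at B.
End slopes at the hinge B, treating each span as simply supported:
  span BC: triangular load, peak 24: 7w₀L³/(360EI) = 221.5/EI
  span BC: point load 117 at a = 4.68: Pab(L + b)/(6LEI) = 398.6/EI
  relative rotation θ_0 = (0 + 620.1)/EI = 620.1/EI
A unit hogging moment at B produces rotation L₁/(3EI) + L₂/(3EI) = 4.933/EI.
Compatibility: M_B·(L₁+L₂)/(3EI) = θ_0, giving M_B = 125.7 kN·m (hogging).
Span AB, ΣM about A with M_B applied at B: R_B^{AB}·7 = 0 + 125.7, so R_B^{AB} = 17.96 kN and R_A = 0 − 17.96 = -17.96 kN.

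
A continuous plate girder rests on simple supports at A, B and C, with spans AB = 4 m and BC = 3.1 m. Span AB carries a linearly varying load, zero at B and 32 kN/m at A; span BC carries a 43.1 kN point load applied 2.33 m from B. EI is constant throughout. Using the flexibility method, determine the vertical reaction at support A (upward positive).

Insert a hinge at B; M_B is the redundant, and each span becomes simply supported.
End slopes at the hinge B, treating each span as simply supported:
  span AB: triangular load, peak 32: 7w₀L³/(360EI) = 39.82/EI
  span BC: point load 43.1 at a = 2.33: Pab(L + b)/(6LEI) = 16.09/EI
  relative rotation θ_0 = (39.82 + 16.09)/EI = 55.91/EI
A unit hogging moment at B produces rotation L₁/(3EI) + L₂/(3EI) = 2.367/EI.
Slope continuity at B: θ_0 = M_B·2.367/EI, so M_B = 55.91/2.367 = 23.62 kN·m (hogging).
Span AB, ΣM about A with M_B applied at B: R_B^{AB}·4 = 85.33 + 23.62, so R_B^{AB} = 27.24 kN and R_A = 64 − 27.24 = 36.76 kN.

R_A = 36.76 kN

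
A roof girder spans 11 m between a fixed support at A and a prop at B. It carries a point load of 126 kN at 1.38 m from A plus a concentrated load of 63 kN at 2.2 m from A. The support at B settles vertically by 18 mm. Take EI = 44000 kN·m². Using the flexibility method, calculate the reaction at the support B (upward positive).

R_B = 4.593 kN

Choose R_B as the redundant. The primary structure is the cantilever fixed at A.
Free-end deflection of the primary structure under the applied loading (downward +):
  point load 126 at a = 1.38: Pa²(3L − a)/(6EI) = 1265/EI
  point load 63 at a = 2.2: Pa²(3L − a)/(6EI) = 1565/EI
  δ_0 = 2830/EI
Flexibility coefficient — unit upward force at B: δ_{BB} = L³/(3EI) = 443.7/EI.
With EI = 44000 kN·m²: δ_0 = 0.064314 m and δ_{BB} = 0.010083 m/kN.
Compatibility — the beam at B must follow the support down by 0.018 m: δ_0 − R_B·δ_{BB} = 0.018, so R_B = (0.064314 − 0.018)/0.010083 = 4.593 kN.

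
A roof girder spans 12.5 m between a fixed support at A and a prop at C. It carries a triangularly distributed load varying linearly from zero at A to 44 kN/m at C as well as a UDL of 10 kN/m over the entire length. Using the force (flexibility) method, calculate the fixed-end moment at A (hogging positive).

Release the roller at C. Primary structure: cantilever fixed at A.
Primary-structure tip deflection at C by superposition:
  triangular load, peak 44 at the free end: 11w₀L⁴/(120EI) = 98470/EI
  UDL 10: wL⁴/(8EI) = 30518/EI
  δ_0 = 128988/EI
Flexibility coefficient — unit upward force at C: δ_{CC} = L³/(3EI) = 651/EI.
Compatibility at C: δ_0 − R_C·δ_{CC} = 0, so R_C = 128988/651 = 198.1 kN.
Moment equilibrium about A: M_A = Σ(load moments about A) − R_C·L = 3073 − 198.1×12.5 = 596.4 kN·m.

M_A = 596.4 kN·m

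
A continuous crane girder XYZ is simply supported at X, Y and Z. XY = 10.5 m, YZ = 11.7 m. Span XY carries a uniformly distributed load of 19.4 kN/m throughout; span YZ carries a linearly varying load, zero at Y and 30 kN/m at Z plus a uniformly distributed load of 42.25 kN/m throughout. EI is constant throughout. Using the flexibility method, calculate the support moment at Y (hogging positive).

Insert a hinge at Y; M_Y is the redundant, and each span becomes simply supported.
End slopes at the hinge Y, treating each span as simply supported:
  span XY: UDL 19.4: wL³/(24EI) = 935.7/EI
  span YZ: triangular load, peak 30: 7w₀L³/(360EI) = 934.3/EI
  span YZ: UDL 42.25: wL³/(24EI) = 2820/EI
  relative rotation θ_0 = (935.7 + 3754)/EI = 4690/EI
A unit hogging moment at Y produces rotation L₁/(3EI) + L₂/(3EI) = 7.4/EI.
Slope continuity at Y: θ_0 = M_Y·7.4/EI, so M_Y = 4690/7.4 = 633.7 kN·m (hogging).

M_Y = 633.7 kN·m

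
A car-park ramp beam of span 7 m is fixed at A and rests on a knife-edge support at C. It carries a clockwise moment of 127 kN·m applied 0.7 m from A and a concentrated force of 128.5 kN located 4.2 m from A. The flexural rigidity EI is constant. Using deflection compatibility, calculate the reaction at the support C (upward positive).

R_C = 60.68 kN

Remove the prop at C; the released (primary) structure is a cantilever built in at A.
Free-end deflection of the primary structure under the applied loading (downward +):
  clockwise couple 127 at a = 0.7: M₀a(2L − a)/(2EI) = 591.2/EI
  point load 128.5 at a = 4.2: Pa²(3L − a)/(6EI) = 6347/EI
  δ_0 = 6938/EI
Tip deflection under a unit load at C: L³/(3EI) = 114.3/EI.
The prop prevents deflection at C: R_C = δ_0/δ_{CC} = 6938/114.3 = 60.68 kN.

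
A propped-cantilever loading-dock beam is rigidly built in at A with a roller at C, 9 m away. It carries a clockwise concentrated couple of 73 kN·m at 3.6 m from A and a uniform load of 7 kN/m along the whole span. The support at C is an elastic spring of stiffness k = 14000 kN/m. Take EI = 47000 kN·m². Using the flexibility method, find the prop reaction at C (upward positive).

Choose R_C as the redundant. The primary structure is the cantilever fixed at A.
Free-end deflection of the primary structure under the applied loading (downward +):
  clockwise couple 73 at a = 3.6: M₀a(2L − a)/(2EI) = 1892/EI
  UDL 7: wL⁴/(8EI) = 5741/EI
  δ_0 = 7633/EI
Tip deflection under a unit load at C: L³/(3EI) = 243/EI.
With EI = 47000 kN·m²: δ_0 = 0.1624 m and δ_{CC} = 0.00517 m/kN.
Compatibility — the spring shortens by R_C/k under the reaction it provides: δ_0 − R_C·δ_{CC} = R_C/k. With 1/k = 0.000071 m/kN, R_C = δ_0 / (δ_{CC} + 1/k) = 0.1624 / (0.00517 + 0.000071) = 30.98 kN.

R_C = 30.98 kN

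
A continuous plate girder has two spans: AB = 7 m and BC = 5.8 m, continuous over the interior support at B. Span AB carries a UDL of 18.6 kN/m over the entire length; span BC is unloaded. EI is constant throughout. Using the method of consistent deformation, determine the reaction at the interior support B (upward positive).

R_B = 84.74 kN

Release continuity at B by inserting a hinge; the redundant is the internal moment M_B. The primary structure is two simply-supported spans AB and BC.
Discontinuity in slope at B on the released structure — sum the simple-span end rotations:
  span AB: UDL 18.6: wL³/(24EI) = 265.8/EI
  relative rotation θ_0 = (265.8 + 0)/EI = 265.8/EI
A unit hogging moment at B produces rotation L₁/(3EI) + L₂/(3EI) = 4.267/EI.
Compatibility: M_B·(L₁+L₂)/(3EI) = θ_0, giving M_B = 62.3 kN·m (hogging).
Span AB, ΣM about A with M_B applied at B: R_B^{AB}·7 = 455.7 + 62.3, so R_B^{AB} = 74 kN and R_A = 130.2 − 74 = 56.2 kN.
Span BC, ΣM about C: R_B^{BC}·5.8 = 0 + 62.3, so R_B^{BC} = 10.74 kN and R_C = 0 − 10.74 = -10.74 kN.
R_B = 74 + 10.74 = 84.74 kN.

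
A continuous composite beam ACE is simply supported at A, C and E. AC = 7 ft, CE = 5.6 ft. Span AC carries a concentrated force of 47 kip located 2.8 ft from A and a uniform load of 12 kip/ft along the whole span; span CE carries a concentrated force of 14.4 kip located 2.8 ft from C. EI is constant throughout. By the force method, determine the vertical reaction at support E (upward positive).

Insert a hinge at C; M_C is the redundant, and each span becomes simply supported.
Discontinuity in slope at C on the released structure — sum the simple-span end rotations:
  span AC: point load 47 at a = 2.8: Pab(L + a)/(6LEI) = 129/EI
  span AC: UDL 12: wL³/(24EI) = 171.5/EI
  span CE: point load 14.4 at a = 2.8: Pab(L + b)/(6LEI) = 28.22/EI
  relative rotation θ_0 = (300.5 + 28.22)/EI = 328.7/EI
A unit hogging moment at C produces rotation L₁/(3EI) + L₂/(3EI) = 4.2/EI.
Compatibility: M_C·(L₁+L₂)/(3EI) = θ_0, giving M_C = 78.26 kip·ft (hogging).
Span CE, ΣM about E: R_C^{CE}·5.6 = 40.32 + 78.26, so R_C^{CE} = 21.18 kip and R_E = 14.4 − 21.18 = -6.775 kip.

R_E = -6.775 kip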